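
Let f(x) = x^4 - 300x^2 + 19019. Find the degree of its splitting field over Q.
[K : Q] = 4

Solving the quadratic in x^2: x^2 = (300 ± √(300^2 - 4·19019))/2 = (300 ± √13924)/2 = (300 ± 118)/2, giving x^2 = 91 or x^2 = 209. So f(x) = (x^2 - 91)(x^2 - 209) and the roots of f are ±√91, ±√209. Hence the splitting field is K = Q(√91, √209). Since 91 and 209 are distinct squarefree integers > 1, their product 19019 is not a perfect square, so √209 ∉ Q(√91). By the tower law [K:Q] = [Q(√91,√209):Q(√91)] · [Q(√91):Q] = 2 · 2 = 4.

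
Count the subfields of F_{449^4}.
F_{449^4} has 3 subfields

The subfields of F_{p^n} are exactly the fields F_{p^d} for d | n (each is the fixed field of the unique index-d subgroup of Gal(F_{p^n}/F_p) ≅ Z/nZ). The divisors of n = 4 are {1, 2, 4}, giving 3 subfields: F_{449^1}, F_{449^2}, F_{449^4}.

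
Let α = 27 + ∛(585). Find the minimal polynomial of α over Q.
m_α(x) = x^3 - 81x^2 + 2187x - 20268

Set β = α - 27 = ∛(585), so β^3 = 585. Then (α - 27)^3 - 585 = 0, i.e. α is a root of g(x) = (x - 27)^3 - 585 = x^3 - 81x^2 + 2187x - 20268. Since g(x) = h(x - 27) where h(x) = x^3 - 585, and h is irreducible over Q (because 585 is not a perfect cube, so h has no rational root, and a monic cubic with no rational root is irreducible), g is also irreducible (irreducibility is preserved under the substitution x → x - 27). Hence m_α(x) = x^3 - 81x^2 + 2187x - 20268.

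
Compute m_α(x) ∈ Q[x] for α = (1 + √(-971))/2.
m_α(x) = x^2 - x + 243

From 2α - 1 = √(-971), squaring gives (2α - 1)^2 = -971, i.e. 4α^2 - 4α + 1 = -971, so α^2 - α + (1 + 971)/4 = 0. Since -971 ≡ 1 (mod 4), (1 + 971)/4 = 243 ∈ Z. The polynomial x^2 - x + 243 has discriminant 1 - 4·(243) = -971, which is not a perfect square in Q (d = -971 is squarefree and ≠ 1), so x^2 - x + 243 is irreducible over Q. It is the minimal polynomial of α.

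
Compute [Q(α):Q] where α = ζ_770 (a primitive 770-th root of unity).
[Q(α):Q] = 240

The minimal polynomial of ζ_770 over Q is the 770-th cyclotomic polynomial Φ_770(x), which is irreducible over Q and has degree φ(770) = 240. Hence [Q(α):Q] = φ(770) = 240.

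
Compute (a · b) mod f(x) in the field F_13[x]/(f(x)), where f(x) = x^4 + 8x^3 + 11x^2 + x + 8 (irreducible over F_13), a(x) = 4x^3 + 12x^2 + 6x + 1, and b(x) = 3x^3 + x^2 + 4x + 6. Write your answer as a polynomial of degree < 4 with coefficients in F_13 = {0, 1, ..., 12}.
a · b ≡ 12x^3 + x^2 + 9x + 9 (mod f(x))

Multiply in F_13[x]: a(x)·b(x) = (4x^3 + 12x^2 + 6x + 1)·(3x^3 + x^2 + 4x + 6) = 12x^6 + x^5 + 7x^4 + 3x^3 + 6x^2 + x + 6. This has degree ≥ 4, so divide by f(x) over F_13: 12x^6 + x^5 + 7x^4 + 3x^3 + 6x^2 + x + 6 = (12x^2 + 9x + 11)·(x^4 + 8x^3 + 11x^2 + x + 8) + (12x^3 + x^2 + 9x + 9). Hence a·b ≡ 12x^3 + x^2 + 9x + 9 (mod f). (F_13[x]/(f) is a field with 13^4 = 28561 elements since f is irreducible of degree 4.)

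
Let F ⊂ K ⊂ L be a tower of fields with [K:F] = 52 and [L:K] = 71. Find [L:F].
[L:F] = 3692

The tower law says that for any tower of field extensions F ⊂ K ⊂ L with finite degrees, [L:F] = [L:K] · [K:F]. Here this gives [L:F] = 71 · 52 = 3692.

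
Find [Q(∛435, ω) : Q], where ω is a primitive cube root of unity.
[Q(∛435, ω) : Q] = 6

[Q(∛435):Q] = 3 (min poly x^3 - 435, irreducible since 435 is not a perfect cube). [Q(ω):Q] = 2 (min poly x^2 + x + 1). Since Q(∛435) ⊂ R and ω ∉ R, we have ω ∉ Q(∛435), so x^2 + x + 1 remains irreducible over Q(∛435) and [Q(∛435, ω) : Q(∛435)] = 2. By the tower law, [Q(∛435, ω) : Q] = 3 · 2 = 6. (In fact Q(∛435, ω) is the splitting field of x^3 - 435 over Q.)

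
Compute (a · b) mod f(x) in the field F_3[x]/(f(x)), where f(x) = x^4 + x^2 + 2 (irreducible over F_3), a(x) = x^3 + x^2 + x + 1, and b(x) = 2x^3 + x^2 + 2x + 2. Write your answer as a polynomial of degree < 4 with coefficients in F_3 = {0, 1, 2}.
a · b ≡ x^3 + x^2 + x + 2 (mod f(x))

Multiply in F_3[x]: a(x)·b(x) = (x^3 + x^2 + x + 1)·(2x^3 + x^2 + 2x + 2) = 2x^6 + 2x^4 + x^3 + 2x^2 + x + 2. This has degree ≥ 4, so divide by f(x) over F_3: 2x^6 + 2x^4 + x^3 + 2x^2 + x + 2 = (2x^2)·(x^4 + x^2 + 2) + (x^3 + x^2 + x + 2). Hence a·b ≡ x^3 + x^2 + x + 2 (mod f). (F_3[x]/(f) is a field with 3^4 = 81 elements since f is irreducible of degree 4.)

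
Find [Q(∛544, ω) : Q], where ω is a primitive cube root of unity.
[Q(∛544, ω) : Q] = 6

[Q(∛544):Q] = 3 (min poly x^3 - 544, irreducible since 544 is not a perfect cube). [Q(ω):Q] = 2 (min poly x^2 + x + 1). Since Q(∛544) ⊂ R and ω ∉ R, we have ω ∉ Q(∛544), so x^2 + x + 1 remains irreducible over Q(∛544) and [Q(∛544, ω) : Q(∛544)] = 2. By the tower law, [Q(∛544, ω) : Q] = 3 · 2 = 6. (In fact Q(∛544, ω) is the splitting field of x^3 - 544 over Q.)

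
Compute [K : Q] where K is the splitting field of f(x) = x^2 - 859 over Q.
[K : Q] = 2

f(x) = x^2 - 859 factors as (x - √859)(x + √859). The splitting field is K = Q(√859). Since 859 is squarefree and > 1, it is not a perfect square, so x^2 - 859 is irreducible over Q and [Q(√859) : Q] = 2. Hence [K : Q] = 2.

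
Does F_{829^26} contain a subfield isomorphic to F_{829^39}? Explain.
No: F_{829^39} is not a subfield of F_{829^26}

F_{p^m} embeds in F_{p^n} iff m | n. Here 39 ∤ 26 (since 26 = 0·39 + 26 with remainder 26 ≠ 0), so F_{829^39} is not a subfield of F_{829^26}. Equivalently: if it were, the tower law would give 39 = [F_{829^39}:F_829] dividing [F_{829^26}:F_829] = 26, contradiction.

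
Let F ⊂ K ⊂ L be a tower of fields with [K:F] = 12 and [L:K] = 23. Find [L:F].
[L:F] = 276

The tower law says that for any tower of field extensions F ⊂ K ⊂ L with finite degrees, [L:F] = [L:K] · [K:F]. Here this gives [L:F] = 23 · 12 = 276.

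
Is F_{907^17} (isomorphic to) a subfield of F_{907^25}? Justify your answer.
No: F_{907^17} is not a subfield of F_{907^25}

F_{p^m} embeds in F_{p^n} iff m | n. Here 17 ∤ 25 (since 25 = 1·17 + 8 with remainder 8 ≠ 0), so F_{907^17} is not a subfield of F_{907^25}. Equivalently: if it were, the tower law would give 17 = [F_{907^17}:F_907] dividing [F_{907^25}:F_907] = 25, contradiction.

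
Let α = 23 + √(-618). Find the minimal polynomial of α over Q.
m_α(x) = x^2 - 46x + 1147

From α - 23 = √(-618), squaring gives (α - 23)^2 = -618, i.e. α^2 - 46α + 529 = -618, so α^2 - 46α + 1147 = 0. The discriminant of x^2 - 46x + 1147 is (-46)^2 - 4·(1147) = 2116 - 4588 = -2472, and 4·(-618) is not a perfect square in Q since -618 is squarefree and ≠ 1. Hence x^2 - 46x + 1147 is irreducible over Q and is the minimal polynomial of α.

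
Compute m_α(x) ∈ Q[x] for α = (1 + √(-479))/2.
m_α(x) = x^2 - x + 120

From 2α - 1 = √(-479), squaring gives (2α - 1)^2 = -479, i.e. 4α^2 - 4α + 1 = -479, so α^2 - α + (1 + 479)/4 = 0. Since -479 ≡ 1 (mod 4), (1 + 479)/4 = 120 ∈ Z. The polynomial x^2 - x + 120 has discriminant 1 - 4·(120) = -479, which is not a perfect square in Q (d = -479 is squarefree and ≠ 1), so x^2 - x + 120 is irreducible over Q. It is the minimal polynomial of α.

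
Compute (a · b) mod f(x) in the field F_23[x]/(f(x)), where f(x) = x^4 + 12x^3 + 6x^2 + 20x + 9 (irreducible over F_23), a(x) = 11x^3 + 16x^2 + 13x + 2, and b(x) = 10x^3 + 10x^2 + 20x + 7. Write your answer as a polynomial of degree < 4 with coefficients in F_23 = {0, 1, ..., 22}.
a · b ≡ 9x^3 + 5x^2 + 11x + 20 (mod f(x))

Multiply in F_23[x]: a(x)·b(x) = (11x^3 + 16x^2 + 13x + 2)·(10x^3 + 10x^2 + 20x + 7) = 18x^6 + 17x^5 + 4x^4 + 18x^3 + x^2 + 16x + 14. This has degree ≥ 4, so divide by f(x) over F_23: 18x^6 + 17x^5 + 4x^4 + 18x^3 + x^2 + 16x + 14 = (18x^2 + 8x + 7)·(x^4 + 12x^3 + 6x^2 + 20x + 9) + (9x^3 + 5x^2 + 11x + 20). Hence a·b ≡ 9x^3 + 5x^2 + 11x + 20 (mod f). (F_23[x]/(f) is a field with 23^4 = 279841 elements since f is irreducible of degree 4.)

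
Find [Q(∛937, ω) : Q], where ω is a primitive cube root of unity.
[Q(∛937, ω) : Q] = 6

[Q(∛937):Q] = 3 (min poly x^3 - 937, irreducible since 937 is not a perfect cube). [Q(ω):Q] = 2 (min poly x^2 + x + 1). Since Q(∛937) ⊂ R and ω ∉ R, we have ω ∉ Q(∛937), so x^2 + x + 1 remains irreducible over Q(∛937) and [Q(∛937, ω) : Q(∛937)] = 2. By the tower law, [Q(∛937, ω) : Q] = 3 · 2 = 6. (In fact Q(∛937, ω) is the splitting field of x^3 - 937 over Q.)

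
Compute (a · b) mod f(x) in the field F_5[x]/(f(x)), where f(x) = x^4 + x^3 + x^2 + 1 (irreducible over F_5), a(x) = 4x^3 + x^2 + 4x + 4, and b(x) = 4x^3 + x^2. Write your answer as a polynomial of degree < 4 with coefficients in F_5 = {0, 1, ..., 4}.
a · b ≡ 4x^3 + 4x^2 + 3x + 1 (mod f(x))

Multiply in F_5[x]: a(x)·b(x) = (4x^3 + x^2 + 4x + 4)·(4x^3 + x^2) = x^6 + 3x^5 + 2x^4 + 4x^2. This has degree ≥ 4, so divide by f(x) over F_5: x^6 + 3x^5 + 2x^4 + 4x^2 = (x^2 + 2x + 4)·(x^4 + x^3 + x^2 + 1) + (4x^3 + 4x^2 + 3x + 1). Hence a·b ≡ 4x^3 + 4x^2 + 3x + 1 (mod f). (F_5[x]/(f) is a field with 5^4 = 625 elements since f is irreducible of degree 4.)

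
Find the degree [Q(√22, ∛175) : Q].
[Q(√22, ∛175) : Q] = 6

Let L = Q(√22, ∛175). Since Q(√22) ⊂ L and [Q(√22):Q] = 2, the tower law gives 2 | [L:Q]. Likewise Q(∛175) ⊂ L with [Q(∛175):Q] = 3 (because 175 is not a perfect cube), so 3 | [L:Q]. As gcd(2,3) = 1, [L:Q] is divisible by 6. Conversely L is generated over Q by √22 and ∛175, so [L:Q] ≤ 2·3 = 6. Therefore [Q(√22, ∛175) : Q] = 6.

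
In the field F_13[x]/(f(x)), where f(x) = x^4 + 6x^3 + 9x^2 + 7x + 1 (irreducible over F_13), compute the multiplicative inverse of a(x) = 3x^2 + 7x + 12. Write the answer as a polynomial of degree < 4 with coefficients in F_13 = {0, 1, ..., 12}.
a(x)^(-1) ≡ x^3 + 4x^2 + 2x + 11 (mod f(x))

Since f is irreducible over F_13, F_13[x]/(f) is a field and a(x) ≠ 0 has an inverse. Apply the extended Euclidean algorithm to f(x) and a(x) in F_13[x]: f(x) = (9x^2 + 7x + 7)·a(x) + (4x + 8);  a(x) = (4x + 10)·(4x + 8) + (10). The last nonzero remainder is the constant 10 = gcd(f, a) in F_13. Back-substituting through the division chain expresses 10 = s(x)·a(x) + t(x)·f(x) with s(x) ≡ 10x^3 + x^2 + 7x + 6 (mod f), so (10x^3 + x^2 + 7x + 6)·a(x) ≡ 10 (mod f). Multiplying by 10^(-1) ≡ 4 in F_13 gives a(x)^(-1) ≡ 4·(10x^3 + x^2 + 7x + 6) ≡ x^3 + 4x^2 + 2x + 11 (mod f). Check: (3x^2 + 7x + 12)·(x^3 + 4x^2 + 2x + 11) = 3x^5 + 6x^4 + 7x^3 + 4x^2 + 10x + 2 ≡ 1 (mod x^4 + 6x^3 + 9x^2 + 7x + 1).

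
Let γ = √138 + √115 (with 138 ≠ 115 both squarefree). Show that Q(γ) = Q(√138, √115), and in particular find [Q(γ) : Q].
[Q(γ) : Q] = 4 (equivalently, Q(γ) = Q(√138, √115))

Obviously Q(γ) ⊆ Q(√138, √115), and [Q(√138, √115):Q] = 4 (since 138, 115 are distinct squarefree integers > 1 with 15870 not a perfect square). To show equality we compute the minimal polynomial of γ. From γ = √138 + √115: γ^2 = 138 + 2√(15870) + 115 = 253 + 2√(15870), so γ^2 - 253 = 2√(15870); squaring, (γ^2 - 253)^2 = 4·15870, i.e. γ^4 - 506γ^2 + 64009 - 63480 = 0, i.e. γ^4 - 506γ^2 + 529 = 0. So γ is a root of x^4 - 506x^2 + 529. This polynomial is irreducible over Q: it has no rational root (each ±√138 ± √115 is irrational), and any factorization into two quadratics over Q would force √(15870) ∈ Q (pairing opposite roots) or √138, √115 ∈ Q (other pairings), all impossible. Hence [Q(γ):Q] = 4 = [Q(√138, √115):Q], so Q(γ) = Q(√138, √115).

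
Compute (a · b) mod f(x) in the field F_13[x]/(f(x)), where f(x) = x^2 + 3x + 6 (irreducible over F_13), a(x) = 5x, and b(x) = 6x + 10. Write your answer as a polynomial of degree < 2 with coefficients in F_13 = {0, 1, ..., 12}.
a · b ≡ 12x + 2 (mod f(x))

Multiply in F_13[x]: a(x)·b(x) = (5x)·(6x + 10) = 4x^2 + 11x. This has degree ≥ 2, so divide by f(x) over F_13: 4x^2 + 11x = (4)·(x^2 + 3x + 6) + (12x + 2). Hence a·b ≡ 12x + 2 (mod f). (F_13[x]/(f) is a field with 13^2 = 169 elements since f is irreducible of degree 2.)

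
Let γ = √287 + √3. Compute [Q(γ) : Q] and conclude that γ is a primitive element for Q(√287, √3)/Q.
[Q(γ) : Q] = 4 (equivalently, Q(γ) = Q(√287, √3))

Obviously Q(γ) ⊆ Q(√287, √3), and [Q(√287, √3):Q] = 4 (since 287, 3 are distinct squarefree integers > 1 with 861 not a perfect square). To show equality we compute the minimal polynomial of γ. From γ = √287 + √3: γ^2 = 287 + 2√(861) + 3 = 290 + 2√(861), so γ^2 - 290 = 2√(861); squaring, (γ^2 - 290)^2 = 4·861, i.e. γ^4 - 580γ^2 + 84100 - 3444 = 0, i.e. γ^4 - 580γ^2 + 80656 = 0. So γ is a root of x^4 - 580x^2 + 80656. This polynomial is irreducible over Q: it has no rational root (each ±√287 ± √3 is irrational), and any factorization into two quadratics over Q would force √(861) ∈ Q (pairing opposite roots) or √287, √3 ∈ Q (other pairings), all impossible. Hence [Q(γ):Q] = 4 = [Q(√287, √3):Q], so Q(γ) = Q(√287, √3).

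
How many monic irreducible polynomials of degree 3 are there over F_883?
There are 229488168 monic irreducible polynomials of degree 3 over F_883

Each element of F_{883^3} that lies in no proper subfield is a root of exactly one monic irreducible of degree 3 over F_883, and each such polynomial has 3 distinct roots in F_{883^3}. By Möbius inversion the count is N_883(3) = (1/3) Σ_{d|3} μ(3/d) · 883^d = (1/3)(μ(3)·883^1 + μ(1)·883^3) = 688464504/3 = 229488168.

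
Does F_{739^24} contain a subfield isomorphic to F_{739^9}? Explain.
No: F_{739^9} is not a subfield of F_{739^24}

F_{p^m} embeds in F_{p^n} iff m | n. Here 9 ∤ 24 (since 24 = 2·9 + 6 with remainder 6 ≠ 0), so F_{739^9} is not a subfield of F_{739^24}. Equivalently: if it were, the tower law would give 9 = [F_{739^9}:F_739] dividing [F_{739^24}:F_739] = 24, contradiction.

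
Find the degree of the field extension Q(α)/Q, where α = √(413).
[Q(α):Q] = 2

[Q(α):Q] equals the degree of the minimal polynomial of α. Here α^2 = 413 and x^2 - 413 is irreducible (d = 413 is squarefree, ≠ 1, hence not a square), so deg(m_α) = 2. Thus [Q(α):Q] = 2.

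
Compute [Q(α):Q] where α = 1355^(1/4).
[Q(α):Q] = 4

α is a root of x^4 - 1355. By Eisenstein's criterion at the prime p = 5 (which divides the constant term 1355 but p^2 = 25 does not, since 1355 is squarefree), x^4 - 1355 is irreducible over Q. Hence [Q(α):Q] = 4.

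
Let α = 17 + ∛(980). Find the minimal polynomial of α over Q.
m_α(x) = x^3 - 51x^2 + 867x - 5893

Set β = α - 17 = ∛(980), so β^3 = 980. Then (α - 17)^3 - 980 = 0, i.e. α is a root of g(x) = (x - 17)^3 - 980 = x^3 - 51x^2 + 867x - 5893. Since g(x) = h(x - 17) where h(x) = x^3 - 980, and h is irreducible over Q (because 980 is not a perfect cube, so h has no rational root, and a monic cubic with no rational root is irreducible), g is also irreducible (irreducibility is preserved under the substitution x → x - 17). Hence m_α(x) = x^3 - 51x^2 + 867x - 5893.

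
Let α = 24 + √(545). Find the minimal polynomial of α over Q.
m_α(x) = x^2 - 48x + 31

From α - 24 = √(545), squaring gives (α - 24)^2 = 545, i.e. α^2 - 48α + 576 = 545, so α^2 - 48α + 31 = 0. The discriminant of x^2 - 48x + 31 is (-48)^2 - 4·(31) = 2304 - 124 = 2180, and 4·(545) is not a perfect square in Q since 545 is squarefree and ≠ 1. Hence x^2 - 48x + 31 is irreducible over Q and is the minimal polynomial of α.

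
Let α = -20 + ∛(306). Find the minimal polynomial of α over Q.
m_α(x) = x^3 + 60x^2 + 1200x + 7694

Set β = α + 20 = ∛(306), so β^3 = 306. Then (α + 20)^3 - 306 = 0, i.e. α is a root of g(x) = (x + 20)^3 - 306 = x^3 + 60x^2 + 1200x + 7694. Since g(x) = h(x + 20) where h(x) = x^3 - 306, and h is irreducible over Q (because 306 is not a perfect cube, so h has no rational root, and a monic cubic with no rational root is irreducible), g is also irreducible (irreducibility is preserved under the substitution x → x + 20). Hence m_α(x) = x^3 + 60x^2 + 1200x + 7694.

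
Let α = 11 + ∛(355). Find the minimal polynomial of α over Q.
m_α(x) = x^3 - 33x^2 + 363x - 1686

Set β = α - 11 = ∛(355), so β^3 = 355. Then (α - 11)^3 - 355 = 0, i.e. α is a root of g(x) = (x - 11)^3 - 355 = x^3 - 33x^2 + 363x - 1686. Since g(x) = h(x - 11) where h(x) = x^3 - 355, and h is irreducible over Q (because 355 is not a perfect cube, so h has no rational root, and a monic cubic with no rational root is irreducible), g is also irreducible (irreducibility is preserved under the substitution x → x - 11). Hence m_α(x) = x^3 - 33x^2 + 363x - 1686.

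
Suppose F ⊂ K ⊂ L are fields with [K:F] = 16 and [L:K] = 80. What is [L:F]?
[L:F] = 1280

The tower law says that for any tower of field extensions F ⊂ K ⊂ L with finite degrees, [L:F] = [L:K] · [K:F]. Here this gives [L:F] = 80 · 16 = 1280.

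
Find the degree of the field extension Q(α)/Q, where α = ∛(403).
[Q(α):Q] = 3

The minimal polynomial of α is x^3 - 403, irreducible over Q since 403 is not a perfect cube (so x^3 - 403 has no rational root). Hence [Q(α):Q] = deg(m_α) = 3.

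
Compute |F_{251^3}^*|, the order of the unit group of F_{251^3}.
|F_{251^3}^*| = 15813250

F_{251^3} has 251^3 = 15813251 elements; its multiplicative group consists of all nonzero elements, so |F_{251^3}^*| = 15813251 - 1 = 15813250. (It is cyclic since any finite subgroup of the multiplicative group of a field is cyclic.)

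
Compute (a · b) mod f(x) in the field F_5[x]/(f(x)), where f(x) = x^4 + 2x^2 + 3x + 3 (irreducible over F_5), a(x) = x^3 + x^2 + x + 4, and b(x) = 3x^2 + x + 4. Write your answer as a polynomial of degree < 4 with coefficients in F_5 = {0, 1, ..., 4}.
a · b ≡ 2x^3 + 2x + 4 (mod f(x))

Multiply in F_5[x]: a(x)·b(x) = (x^3 + x^2 + x + 4)·(3x^2 + x + 4) = 3x^5 + 4x^4 + 3x^3 + 2x^2 + 3x + 1. This has degree ≥ 4, so divide by f(x) over F_5: 3x^5 + 4x^4 + 3x^3 + 2x^2 + 3x + 1 = (3x + 4)·(x^4 + 2x^2 + 3x + 3) + (2x^3 + 2x + 4). Hence a·b ≡ 2x^3 + 2x + 4 (mod f). (F_5[x]/(f) is a field with 5^4 = 625 elements since f is irreducible of degree 4.)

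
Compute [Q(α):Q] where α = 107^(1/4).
[Q(α):Q] = 4

α is a root of x^4 - 107. By Eisenstein's criterion at the prime p = 107 (which divides the constant term 107 but p^2 = 11449 does not, since 107 is squarefree), x^4 - 107 is irreducible over Q. Hence [Q(α):Q] = 4.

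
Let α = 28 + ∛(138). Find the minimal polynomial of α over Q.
m_α(x) = x^3 - 84x^2 + 2352x - 22090

Set β = α - 28 = ∛(138), so β^3 = 138. Then (α - 28)^3 - 138 = 0, i.e. α is a root of g(x) = (x - 28)^3 - 138 = x^3 - 84x^2 + 2352x - 22090. Since g(x) = h(x - 28) where h(x) = x^3 - 138, and h is irreducible over Q (because 138 is not a perfect cube, so h has no rational root, and a monic cubic with no rational root is irreducible), g is also irreducible (irreducibility is preserved under the substitution x → x - 28). Hence m_α(x) = x^3 - 84x^2 + 2352x - 22090.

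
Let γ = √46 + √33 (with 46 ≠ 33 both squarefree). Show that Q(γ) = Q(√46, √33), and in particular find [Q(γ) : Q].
[Q(γ) : Q] = 4 (equivalently, Q(γ) = Q(√46, √33))

Obviously Q(γ) ⊆ Q(√46, √33), and [Q(√46, √33):Q] = 4 (since 46, 33 are distinct squarefree integers > 1 with 1518 not a perfect square). To show equality we compute the minimal polynomial of γ. From γ = √46 + √33: γ^2 = 46 + 2√(1518) + 33 = 79 + 2√(1518), so γ^2 - 79 = 2√(1518); squaring, (γ^2 - 79)^2 = 4·1518, i.e. γ^4 - 158γ^2 + 6241 - 6072 = 0, i.e. γ^4 - 158γ^2 + 169 = 0. So γ is a root of x^4 - 158x^2 + 169. This polynomial is irreducible over Q: it has no rational root (each ±√46 ± √33 is irrational), and any factorization into two quadratics over Q would force √(1518) ∈ Q (pairing opposite roots) or √46, √33 ∈ Q (other pairings), all impossible. Hence [Q(γ):Q] = 4 = [Q(√46, √33):Q], so Q(γ) = Q(√46, √33).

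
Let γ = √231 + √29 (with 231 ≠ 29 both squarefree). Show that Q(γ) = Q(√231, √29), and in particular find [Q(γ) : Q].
[Q(γ) : Q] = 4 (equivalently, Q(γ) = Q(√231, √29))

Obviously Q(γ) ⊆ Q(√231, √29), and [Q(√231, √29):Q] = 4 (since 231, 29 are distinct squarefree integers > 1 with 6699 not a perfect square). To show equality we compute the minimal polynomial of γ. From γ = √231 + √29: γ^2 = 231 + 2√(6699) + 29 = 260 + 2√(6699), so γ^2 - 260 = 2√(6699); squaring, (γ^2 - 260)^2 = 4·6699, i.e. γ^4 - 520γ^2 + 67600 - 26796 = 0, i.e. γ^4 - 520γ^2 + 40804 = 0. So γ is a root of x^4 - 520x^2 + 40804. This polynomial is irreducible over Q: it has no rational root (each ±√231 ± √29 is irrational), and any factorization into two quadratics over Q would force √(6699) ∈ Q (pairing opposite roots) or √231, √29 ∈ Q (other pairings), all impossible. Hence [Q(γ):Q] = 4 = [Q(√231, √29):Q], so Q(γ) = Q(√231, √29).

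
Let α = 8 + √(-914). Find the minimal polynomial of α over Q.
m_α(x) = x^2 - 16x + 978

From α - 8 = √(-914), squaring gives (α - 8)^2 = -914, i.e. α^2 - 16α + 64 = -914, so α^2 - 16α + 978 = 0. The discriminant of x^2 - 16x + 978 is (-16)^2 - 4·(978) = 256 - 3912 = -3656, and 4·(-914) is not a perfect square in Q since -914 is squarefree and ≠ 1. Hence x^2 - 16x + 978 is irreducible over Q and is the minimal polynomial of α.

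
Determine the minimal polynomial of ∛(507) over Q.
m_α(x) = x^3 - 507

α satisfies α^3 = 507, so x^3 - 507 annihilates α. By the rational root test, a rational root p/q (in lowest terms) of x^3 - 507 would satisfy p^3 = 507 q^3, forcing q = 1 and p^3 = 507; but 507 is not a perfect cube, contradiction. A monic cubic over Q with no rational root is irreducible (any nontrivial factorization would include a linear factor). Hence x^3 - 507 is the minimal polynomial of α, and in particular [Q(α):Q] = 3.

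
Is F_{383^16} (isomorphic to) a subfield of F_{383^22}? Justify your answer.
No: F_{383^16} is not a subfield of F_{383^22}

F_{p^m} embeds in F_{p^n} iff m | n. Here 16 ∤ 22 (since 22 = 1·16 + 6 with remainder 6 ≠ 0), so F_{383^16} is not a subfield of F_{383^22}. Equivalently: if it were, the tower law would give 16 = [F_{383^16}:F_383] dividing [F_{383^22}:F_383] = 22, contradiction.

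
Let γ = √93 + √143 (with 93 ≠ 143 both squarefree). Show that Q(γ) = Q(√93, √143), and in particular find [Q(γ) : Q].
[Q(γ) : Q] = 4 (equivalently, Q(γ) = Q(√93, √143))

Obviously Q(γ) ⊆ Q(√93, √143), and [Q(√93, √143):Q] = 4 (since 93, 143 are distinct squarefree integers > 1 with 13299 not a perfect square). To show equality we compute the minimal polynomial of γ. From γ = √93 + √143: γ^2 = 93 + 2√(13299) + 143 = 236 + 2√(13299), so γ^2 - 236 = 2√(13299); squaring, (γ^2 - 236)^2 = 4·13299, i.e. γ^4 - 472γ^2 + 55696 - 53196 = 0, i.e. γ^4 - 472γ^2 + 2500 = 0. So γ is a root of x^4 - 472x^2 + 2500. This polynomial is irreducible over Q: it has no rational root (each ±√93 ± √143 is irrational), and any factorization into two quadratics over Q would force √(13299) ∈ Q (pairing opposite roots) or √93, √143 ∈ Q (other pairings), all impossible. Hence [Q(γ):Q] = 4 = [Q(√93, √143):Q], so Q(γ) = Q(√93, √143).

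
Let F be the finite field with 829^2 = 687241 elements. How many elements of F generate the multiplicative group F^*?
There are φ(687240) = 173184 primitive elements

F_q^* is cyclic of order q - 1 = 687240. A cyclic group of order m has exactly φ(m) generators. Here m = 687240 = 2^3 · 3^2 · 5 · 23 · 83, so the number of primitive elements is φ(687240) = 173184.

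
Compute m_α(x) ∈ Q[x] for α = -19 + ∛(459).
m_α(x) = x^3 + 57x^2 + 1083x + 6400

Set β = α + 19 = ∛(459), so β^3 = 459. Then (α + 19)^3 - 459 = 0, i.e. α is a root of g(x) = (x + 19)^3 - 459 = x^3 + 57x^2 + 1083x + 6400. Since g(x) = h(x + 19) where h(x) = x^3 - 459, and h is irreducible over Q (because 459 is not a perfect cube, so h has no rational root, and a monic cubic with no rational root is irreducible), g is also irreducible (irreducibility is preserved under the substitution x → x + 19). Hence m_α(x) = x^3 + 57x^2 + 1083x + 6400.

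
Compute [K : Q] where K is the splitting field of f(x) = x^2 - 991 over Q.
[K : Q] = 2

f(x) = x^2 - 991 factors as (x - √991)(x + √991). The splitting field is K = Q(√991). Since 991 is squarefree and > 1, it is not a perfect square, so x^2 - 991 is irreducible over Q and [Q(√991) : Q] = 2. Hence [K : Q] = 2.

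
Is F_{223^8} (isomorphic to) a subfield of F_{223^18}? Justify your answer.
No: F_{223^8} is not a subfield of F_{223^18}

F_{p^m} embeds in F_{p^n} iff m | n. Here 8 ∤ 18 (since 18 = 2·8 + 2 with remainder 2 ≠ 0), so F_{223^8} is not a subfield of F_{223^18}. Equivalently: if it were, the tower law would give 8 = [F_{223^8}:F_223] dividing [F_{223^18}:F_223] = 18, contradiction.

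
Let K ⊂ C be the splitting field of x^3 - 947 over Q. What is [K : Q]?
[K : Q] = 6

The roots of x^3 - 947 are ∛947, ω∛947, ω^2∛947 where ω = e^(2πi/3) is a primitive cube root of unity, so K = Q(∛947, ω). Now [Q(∛947):Q] = 3 (since 947 is not a perfect cube, x^3 - 947 is irreducible) and [Q(ω):Q] = 2. Both 2 and 3 divide [K:Q], and [K:Q] ≤ 3·2 = 6, so [K:Q] = 6. (Equivalently: Q(∛947) ⊂ R but ω ∉ R, so [K : Q(∛947)] = 2.)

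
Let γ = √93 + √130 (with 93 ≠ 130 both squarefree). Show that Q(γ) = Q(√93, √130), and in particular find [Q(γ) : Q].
[Q(γ) : Q] = 4 (equivalently, Q(γ) = Q(√93, √130))

Obviously Q(γ) ⊆ Q(√93, √130), and [Q(√93, √130):Q] = 4 (since 93, 130 are distinct squarefree integers > 1 with 12090 not a perfect square). To show equality we compute the minimal polynomial of γ. From γ = √93 + √130: γ^2 = 93 + 2√(12090) + 130 = 223 + 2√(12090), so γ^2 - 223 = 2√(12090); squaring, (γ^2 - 223)^2 = 4·12090, i.e. γ^4 - 446γ^2 + 49729 - 48360 = 0, i.e. γ^4 - 446γ^2 + 1369 = 0. So γ is a root of x^4 - 446x^2 + 1369. This polynomial is irreducible over Q: it has no rational root (each ±√93 ± √130 is irrational), and any factorization into two quadratics over Q would force √(12090) ∈ Q (pairing opposite roots) or √93, √130 ∈ Q (other pairings), all impossible. Hence [Q(γ):Q] = 4 = [Q(√93, √130):Q], so Q(γ) = Q(√93, √130).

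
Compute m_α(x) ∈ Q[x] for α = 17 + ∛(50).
m_α(x) = x^3 - 51x^2 + 867x - 4963

Set β = α - 17 = ∛(50), so β^3 = 50. Then (α - 17)^3 - 50 = 0, i.e. α is a root of g(x) = (x - 17)^3 - 50 = x^3 - 51x^2 + 867x - 4963. Since g(x) = h(x - 17) where h(x) = x^3 - 50, and h is irreducible over Q (because 50 is not a perfect cube, so h has no rational root, and a monic cubic with no rational root is irreducible), g is also irreducible (irreducibility is preserved under the substitution x → x - 17). Hence m_α(x) = x^3 - 51x^2 + 867x - 4963.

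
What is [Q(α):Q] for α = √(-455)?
[Q(α):Q] = 2

[Q(α):Q] equals the degree of the minimal polynomial of α. Here α^2 = -455 and x^2 + 455 is irreducible (d = -455 is squarefree, ≠ 1, hence not a square), so deg(m_α) = 2. Thus [Q(α):Q] = 2.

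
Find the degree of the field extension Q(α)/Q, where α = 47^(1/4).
[Q(α):Q] = 4

α is a root of x^4 - 47. By Eisenstein's criterion at the prime p = 47 (which divides the constant term 47 but p^2 = 2209 does not, since 47 is squarefree), x^4 - 47 is irreducible over Q. Hence [Q(α):Q] = 4.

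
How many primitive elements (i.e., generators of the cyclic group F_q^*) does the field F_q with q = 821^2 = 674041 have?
There are φ(674040) = 174080 primitive elements

F_q^* is cyclic of order q - 1 = 674040. A cyclic group of order m has exactly φ(m) generators. Here m = 674040 = 2^3 · 3 · 5 · 41 · 137, so the number of primitive elements is φ(674040) = 174080.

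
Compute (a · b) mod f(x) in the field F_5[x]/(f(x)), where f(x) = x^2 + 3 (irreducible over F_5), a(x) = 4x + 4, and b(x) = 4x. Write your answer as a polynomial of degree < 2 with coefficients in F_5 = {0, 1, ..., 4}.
a · b ≡ x + 2 (mod f(x))

Multiply in F_5[x]: a(x)·b(x) = (4x + 4)·(4x) = x^2 + x. This has degree ≥ 2, so divide by f(x) over F_5: x^2 + x = (1)·(x^2 + 3) + (x + 2). Hence a·b ≡ x + 2 (mod f). (F_5[x]/(f) is a field with 5^2 = 25 elements since f is irreducible of degree 2.)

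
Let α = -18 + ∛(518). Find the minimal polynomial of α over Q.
m_α(x) = x^3 + 54x^2 + 972x + 5314

Set β = α + 18 = ∛(518), so β^3 = 518. Then (α + 18)^3 - 518 = 0, i.e. α is a root of g(x) = (x + 18)^3 - 518 = x^3 + 54x^2 + 972x + 5314. Since g(x) = h(x + 18) where h(x) = x^3 - 518, and h is irreducible over Q (because 518 is not a perfect cube, so h has no rational root, and a monic cubic with no rational root is irreducible), g is also irreducible (irreducibility is preserved under the substitution x → x + 18). Hence m_α(x) = x^3 + 54x^2 + 972x + 5314.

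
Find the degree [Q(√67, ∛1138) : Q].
[Q(√67, ∛1138) : Q] = 6

Let L = Q(√67, ∛1138). Since Q(√67) ⊂ L and [Q(√67):Q] = 2, the tower law gives 2 | [L:Q]. Likewise Q(∛1138) ⊂ L with [Q(∛1138):Q] = 3 (because 1138 is not a perfect cube), so 3 | [L:Q]. As gcd(2,3) = 1, [L:Q] is divisible by 6. Conversely L is generated over Q by √67 and ∛1138, so [L:Q] ≤ 2·3 = 6. Therefore [Q(√67, ∛1138) : Q] = 6.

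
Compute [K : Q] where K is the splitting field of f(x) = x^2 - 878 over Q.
[K : Q] = 2

f(x) = x^2 - 878 factors as (x - √878)(x + √878). The splitting field is K = Q(√878). Since 878 is squarefree and > 1, it is not a perfect square, so x^2 - 878 is irreducible over Q and [Q(√878) : Q] = 2. Hence [K : Q] = 2.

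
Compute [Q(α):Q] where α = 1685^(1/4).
[Q(α):Q] = 4

α is a root of x^4 - 1685. By Eisenstein's criterion at the prime p = 5 (which divides the constant term 1685 but p^2 = 25 does not, since 1685 is squarefree), x^4 - 1685 is irreducible over Q. Hence [Q(α):Q] = 4.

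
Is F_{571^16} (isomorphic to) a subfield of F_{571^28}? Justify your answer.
No: F_{571^16} is not a subfield of F_{571^28}

F_{p^m} embeds in F_{p^n} iff m | n. Here 16 ∤ 28 (since 28 = 1·16 + 12 with remainder 12 ≠ 0), so F_{571^16} is not a subfield of F_{571^28}. Equivalently: if it were, the tower law would give 16 = [F_{571^16}:F_571] dividing [F_{571^28}:F_571] = 28, contradiction.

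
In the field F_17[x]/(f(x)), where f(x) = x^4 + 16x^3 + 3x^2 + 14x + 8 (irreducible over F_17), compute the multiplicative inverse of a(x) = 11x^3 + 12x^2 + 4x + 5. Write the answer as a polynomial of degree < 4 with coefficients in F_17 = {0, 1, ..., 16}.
a(x)^(-1) ≡ 12x^3 + 2x^2 + 10x + 2 (mod f(x))

Since f is irreducible over F_17, F_17[x]/(f) is a field and a(x) ≠ 0 has an inverse. Apply the extended Euclidean algorithm to f(x) and a(x) in F_17[x]: f(x) = (14x + 14)·a(x) + (7x + 6);  a(x) = (4x^2 + 8x + 1)·(7x + 6) + (16). The last nonzero remainder is the constant 16 = gcd(f, a) in F_17. Back-substituting through the division chain expresses 16 = s(x)·a(x) + t(x)·f(x) with s(x) ≡ 5x^3 + 15x^2 + 7x + 15 (mod f), so (5x^3 + 15x^2 + 7x + 15)·a(x) ≡ 16 (mod f). Multiplying by 16^(-1) ≡ 16 in F_17 gives a(x)^(-1) ≡ 16·(5x^3 + 15x^2 + 7x + 15) ≡ 12x^3 + 2x^2 + 10x + 2 (mod f). Check: (11x^3 + 12x^2 + 4x + 5)·(12x^3 + 2x^2 + 10x + 2) = 13x^6 + 13x^5 + 12x^4 + 6x^3 + 6x^2 + 7x + 10 ≡ 1 (mod x^4 + 16x^3 + 3x^2 + 14x + 8).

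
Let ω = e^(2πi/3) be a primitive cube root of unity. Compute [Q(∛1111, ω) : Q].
[Q(∛1111, ω) : Q] = 6

[Q(∛1111):Q] = 3 (min poly x^3 - 1111, irreducible since 1111 is not a perfect cube). [Q(ω):Q] = 2 (min poly x^2 + x + 1). Since Q(∛1111) ⊂ R and ω ∉ R, we have ω ∉ Q(∛1111), so x^2 + x + 1 remains irreducible over Q(∛1111) and [Q(∛1111, ω) : Q(∛1111)] = 2. By the tower law, [Q(∛1111, ω) : Q] = 3 · 2 = 6. (In fact Q(∛1111, ω) is the splitting field of x^3 - 1111 over Q.)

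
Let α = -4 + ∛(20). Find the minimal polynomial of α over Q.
m_α(x) = x^3 + 12x^2 + 48x + 44

Set β = α + 4 = ∛(20), so β^3 = 20. Then (α + 4)^3 - 20 = 0, i.e. α is a root of g(x) = (x + 4)^3 - 20 = x^3 + 12x^2 + 48x + 44. Since g(x) = h(x + 4) where h(x) = x^3 - 20, and h is irreducible over Q (because 20 is not a perfect cube, so h has no rational root, and a monic cubic with no rational root is irreducible), g is also irreducible (irreducibility is preserved under the substitution x → x + 4). Hence m_α(x) = x^3 + 12x^2 + 48x + 44.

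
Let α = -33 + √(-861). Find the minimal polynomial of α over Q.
m_α(x) = x^2 + 66x + 1950

From α + 33 = √(-861), squaring gives (α + 33)^2 = -861, i.e. α^2 + 66α + 1089 = -861, so α^2 + 66α + 1950 = 0. The discriminant of x^2 + 66x + 1950 is (66)^2 - 4·(1950) = 4356 - 7800 = -3444, and 4·(-861) is not a perfect square in Q since -861 is squarefree and ≠ 1. Hence x^2 + 66x + 1950 is irreducible over Q and is the minimal polynomial of α.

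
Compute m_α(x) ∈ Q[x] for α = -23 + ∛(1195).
m_α(x) = x^3 + 69x^2 + 1587x + 10972

Set β = α + 23 = ∛(1195), so β^3 = 1195. Then (α + 23)^3 - 1195 = 0, i.e. α is a root of g(x) = (x + 23)^3 - 1195 = x^3 + 69x^2 + 1587x + 10972. Since g(x) = h(x + 23) where h(x) = x^3 - 1195, and h is irreducible over Q (because 1195 is not a perfect cube, so h has no rational root, and a monic cubic with no rational root is irreducible), g is also irreducible (irreducibility is preserved under the substitution x → x + 23). Hence m_α(x) = x^3 + 69x^2 + 1587x + 10972.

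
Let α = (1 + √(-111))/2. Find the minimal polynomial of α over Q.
m_α(x) = x^2 - x + 28

From 2α - 1 = √(-111), squaring gives (2α - 1)^2 = -111, i.e. 4α^2 - 4α + 1 = -111, so α^2 - α + (1 + 111)/4 = 0. Since -111 ≡ 1 (mod 4), (1 + 111)/4 = 28 ∈ Z. The polynomial x^2 - x + 28 has discriminant 1 - 4·(28) = -111, which is not a perfect square in Q (d = -111 is squarefree and ≠ 1), so x^2 - x + 28 is irreducible over Q. It is the minimal polynomial of α.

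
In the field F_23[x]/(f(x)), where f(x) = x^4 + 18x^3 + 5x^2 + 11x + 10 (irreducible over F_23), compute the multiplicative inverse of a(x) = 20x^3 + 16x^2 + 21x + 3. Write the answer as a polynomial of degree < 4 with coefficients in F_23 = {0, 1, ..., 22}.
a(x)^(-1) ≡ 7x^3 + 15x^2 + 8x + 7 (mod f(x))

Since f is irreducible over F_23, F_23[x]/(f) is a field and a(x) ≠ 0 has an inverse. Apply the extended Euclidean algorithm to f(x) and a(x) in F_23[x]: f(x) = (15x + 5)·a(x) + (x^2 + 22x + 18);  a(x) = (20x + 13)·(x^2 + 22x + 18) + (19x + 22);  (x^2 + 22x + 18) = (17x + 19)·(19x + 22) + (14). The last nonzero remainder is the constant 14 = gcd(f, a) in F_23. Back-substituting through the division chain expresses 14 = s(x)·a(x) + t(x)·f(x) with s(x) ≡ 6x^3 + 3x^2 + 20x + 6 (mod f), so (6x^3 + 3x^2 + 20x + 6)·a(x) ≡ 14 (mod f). Multiplying by 14^(-1) ≡ 5 in F_23 gives a(x)^(-1) ≡ 5·(6x^3 + 3x^2 + 20x + 6) ≡ 7x^3 + 15x^2 + 8x + 7 (mod f). Check: (20x^3 + 16x^2 + 21x + 3)·(7x^3 + 15x^2 + 8x + 7) = 2x^6 + 21x^5 + 18x^4 + 6x^3 + 3x^2 + 10x + 21 ≡ 1 (mod x^4 + 18x^3 + 5x^2 + 11x + 10).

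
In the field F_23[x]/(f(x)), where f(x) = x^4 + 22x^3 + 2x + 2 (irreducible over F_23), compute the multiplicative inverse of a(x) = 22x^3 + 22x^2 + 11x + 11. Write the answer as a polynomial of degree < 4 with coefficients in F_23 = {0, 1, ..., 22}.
a(x)^(-1) ≡ x^3 + 7x^2 + 15x + 9 (mod f(x))

Since f is irreducible over F_23, F_23[x]/(f) is a field and a(x) ≠ 0 has an inverse. Apply the extended Euclidean algorithm to f(x) and a(x) in F_23[x]: f(x) = (22x + 2)·a(x) + (13x^2 + 14x + 3);  a(x) = (7x + 3)·(13x^2 + 14x + 3) + (17x + 2);  (13x^2 + 14x + 3) = (17x + 11)·(17x + 2) + (4). The last nonzero remainder is the constant 4 = gcd(f, a) in F_23. Back-substituting through the division chain expresses 4 = s(x)·a(x) + t(x)·f(x) with s(x) ≡ 4x^3 + 5x^2 + 14x + 13 (mod f), so (4x^3 + 5x^2 + 14x + 13)·a(x) ≡ 4 (mod f). Multiplying by 4^(-1) ≡ 6 in F_23 gives a(x)^(-1) ≡ 6·(4x^3 + 5x^2 + 14x + 13) ≡ x^3 + 7x^2 + 15x + 9 (mod f). Check: (22x^3 + 22x^2 + 11x + 11)·(x^3 + 7x^2 + 15x + 9) = 22x^6 + 15x^5 + 12x^4 + 18x^3 + 3x^2 + 11x + 7 ≡ 1 (mod x^4 + 22x^3 + 2x + 2).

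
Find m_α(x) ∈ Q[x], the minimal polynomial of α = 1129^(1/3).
m_α(x) = x^3 - 1129

α satisfies α^3 = 1129, so x^3 - 1129 annihilates α. By the rational root test, a rational root p/q (in lowest terms) of x^3 - 1129 would satisfy p^3 = 1129 q^3, forcing q = 1 and p^3 = 1129; but 1129 is not a perfect cube, contradiction. A monic cubic over Q with no rational root is irreducible (any nontrivial factorization would include a linear factor). Hence x^3 - 1129 is the minimal polynomial of α, and in particular [Q(α):Q] = 3.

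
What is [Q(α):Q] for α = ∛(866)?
[Q(α):Q] = 3

The minimal polynomial of α is x^3 - 866, irreducible over Q since 866 is not a perfect cube (so x^3 - 866 has no rational root). Hence [Q(α):Q] = deg(m_α) = 3.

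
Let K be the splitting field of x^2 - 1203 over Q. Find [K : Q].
[K : Q] = 2

f(x) = x^2 - 1203 factors as (x - √1203)(x + √1203). The splitting field is K = Q(√1203). Since 1203 is squarefree and > 1, it is not a perfect square, so x^2 - 1203 is irreducible over Q and [Q(√1203) : Q] = 2. Hence [K : Q] = 2.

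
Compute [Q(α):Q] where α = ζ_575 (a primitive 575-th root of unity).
[Q(α):Q] = 440

The minimal polynomial of ζ_575 over Q is the 575-th cyclotomic polynomial Φ_575(x), which is irreducible over Q and has degree φ(575) = 440. Hence [Q(α):Q] = φ(575) = 440.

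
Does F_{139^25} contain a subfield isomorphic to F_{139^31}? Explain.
No: F_{139^31} is not a subfield of F_{139^25}

F_{p^m} embeds in F_{p^n} iff m | n. Here 31 ∤ 25 (since 25 = 0·31 + 25 with remainder 25 ≠ 0), so F_{139^31} is not a subfield of F_{139^25}. Equivalently: if it were, the tower law would give 31 = [F_{139^31}:F_139] dividing [F_{139^25}:F_139] = 25, contradiction.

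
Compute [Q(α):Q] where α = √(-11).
[Q(α):Q] = 2

[Q(α):Q] equals the degree of the minimal polynomial of α. Here α^2 = -11 and x^2 + 11 is irreducible (d = -11 is squarefree, ≠ 1, hence not a square), so deg(m_α) = 2. Thus [Q(α):Q] = 2.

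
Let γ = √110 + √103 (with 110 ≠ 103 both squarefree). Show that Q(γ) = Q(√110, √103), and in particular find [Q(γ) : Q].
[Q(γ) : Q] = 4 (equivalently, Q(γ) = Q(√110, √103))

Obviously Q(γ) ⊆ Q(√110, √103), and [Q(√110, √103):Q] = 4 (since 110, 103 are distinct squarefree integers > 1 with 11330 not a perfect square). To show equality we compute the minimal polynomial of γ. From γ = √110 + √103: γ^2 = 110 + 2√(11330) + 103 = 213 + 2√(11330), so γ^2 - 213 = 2√(11330); squaring, (γ^2 - 213)^2 = 4·11330, i.e. γ^4 - 426γ^2 + 45369 - 45320 = 0, i.e. γ^4 - 426γ^2 + 49 = 0. So γ is a root of x^4 - 426x^2 + 49. This polynomial is irreducible over Q: it has no rational root (each ±√110 ± √103 is irrational), and any factorization into two quadratics over Q would force √(11330) ∈ Q (pairing opposite roots) or √110, √103 ∈ Q (other pairings), all impossible. Hence [Q(γ):Q] = 4 = [Q(√110, √103):Q], so Q(γ) = Q(√110, √103).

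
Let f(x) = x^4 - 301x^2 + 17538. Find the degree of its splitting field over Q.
[K : Q] = 4

Solving the quadratic in x^2: x^2 = (301 ± √(301^2 - 4·17538))/2 = (301 ± √20449)/2 = (301 ± 143)/2, giving x^2 = 79 or x^2 = 222. So f(x) = (x^2 - 79)(x^2 - 222) and the roots of f are ±√79, ±√222. Hence the splitting field is K = Q(√79, √222). Since 79 and 222 are distinct squarefree integers > 1, their product 17538 is not a perfect square, so √222 ∉ Q(√79). By the tower law [K:Q] = [Q(√79,√222):Q(√79)] · [Q(√79):Q] = 2 · 2 = 4.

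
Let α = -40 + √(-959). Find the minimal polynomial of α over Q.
m_α(x) = x^2 + 80x + 2559

From α + 40 = √(-959), squaring gives (α + 40)^2 = -959, i.e. α^2 + 80α + 1600 = -959, so α^2 + 80α + 2559 = 0. The discriminant of x^2 + 80x + 2559 is (80)^2 - 4·(2559) = 6400 - 10236 = -3836, and 4·(-959) is not a perfect square in Q since -959 is squarefree and ≠ 1. Hence x^2 + 80x + 2559 is irreducible over Q and is the minimal polynomial of α.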